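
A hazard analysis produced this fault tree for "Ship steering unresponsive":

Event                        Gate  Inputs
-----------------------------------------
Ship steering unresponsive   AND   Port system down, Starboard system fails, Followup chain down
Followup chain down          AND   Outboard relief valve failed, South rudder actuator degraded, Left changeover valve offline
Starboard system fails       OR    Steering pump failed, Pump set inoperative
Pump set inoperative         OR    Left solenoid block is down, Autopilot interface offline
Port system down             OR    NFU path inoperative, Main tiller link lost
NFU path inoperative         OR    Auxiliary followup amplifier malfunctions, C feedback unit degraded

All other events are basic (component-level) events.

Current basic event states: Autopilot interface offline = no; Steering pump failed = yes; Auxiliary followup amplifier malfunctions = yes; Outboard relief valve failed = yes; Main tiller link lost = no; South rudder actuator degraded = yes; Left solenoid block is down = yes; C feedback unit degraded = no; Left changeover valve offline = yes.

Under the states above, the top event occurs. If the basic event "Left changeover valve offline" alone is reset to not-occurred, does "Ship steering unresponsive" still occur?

No

Counterfactual: set "Left changeover valve offline" to not occurred.
NFU path inoperative [OR]: Auxiliary followup amplifier malfunctions=occurs, C feedback unit degraded=not → at least one input occurs → occurs.
Port system down [OR]: NFU path inoperative=occurs, Main tiller link lost=not → at least one input occurs → occurs.
Pump set inoperative [OR]: Left solenoid block is down=occurs, Autopilot interface offline=not → at least one input occurs → occurs.
Starboard system fails [OR]: Steering pump failed=occurs, Pump set inoperative=occurs → at least one input occurs → occurs.
Followup chain down [AND]: Outboard relief valve failed=occurs, South rudder actuator degraded=occurs, Left changeover valve offline=not → not all inputs occur → does not occur.
Ship steering unresponsive [AND]: Port system down=occurs, Starboard system fails=occurs, Followup chain down=not → not all inputs occur → does not occur.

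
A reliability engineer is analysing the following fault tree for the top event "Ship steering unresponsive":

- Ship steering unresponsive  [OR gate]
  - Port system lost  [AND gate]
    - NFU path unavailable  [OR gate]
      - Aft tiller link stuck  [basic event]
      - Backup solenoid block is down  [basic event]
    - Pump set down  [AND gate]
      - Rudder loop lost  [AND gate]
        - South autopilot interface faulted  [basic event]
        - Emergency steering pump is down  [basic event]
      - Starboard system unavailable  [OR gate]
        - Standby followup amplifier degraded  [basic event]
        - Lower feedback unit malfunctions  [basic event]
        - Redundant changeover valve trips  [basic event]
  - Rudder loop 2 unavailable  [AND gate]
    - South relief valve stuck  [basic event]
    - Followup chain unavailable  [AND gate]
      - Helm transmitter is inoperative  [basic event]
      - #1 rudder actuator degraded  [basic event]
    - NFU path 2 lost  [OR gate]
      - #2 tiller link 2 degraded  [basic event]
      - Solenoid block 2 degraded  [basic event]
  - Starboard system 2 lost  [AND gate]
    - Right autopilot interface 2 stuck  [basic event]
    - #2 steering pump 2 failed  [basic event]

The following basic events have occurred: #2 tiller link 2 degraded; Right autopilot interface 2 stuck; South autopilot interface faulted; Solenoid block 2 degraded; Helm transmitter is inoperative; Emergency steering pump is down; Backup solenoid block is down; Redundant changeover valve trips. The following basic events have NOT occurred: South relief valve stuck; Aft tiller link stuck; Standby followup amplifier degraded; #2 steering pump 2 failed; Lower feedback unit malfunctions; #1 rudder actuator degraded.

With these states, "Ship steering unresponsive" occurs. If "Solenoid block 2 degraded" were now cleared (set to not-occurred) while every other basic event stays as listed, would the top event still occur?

Counterfactual: set "Solenoid block 2 degraded" to not occurred.
NFU path unavailable [OR]: Aft tiller link stuck=not, Backup solenoid block is down=occurs → at least one input occurs → occurs.
Rudder loop lost [AND]: South autopilot interface faulted=occurs, Emergency steering pump is down=occurs → all inputs occur → occurs.
Starboard system unavailable [OR]: Standby followup amplifier degraded=not, Lower feedback unit malfunctions=not, Redundant changeover valve trips=occurs → at least one input occurs → occurs.
Pump set down [AND]: Rudder loop lost=occurs, Starboard system unavailable=occurs → all inputs occur → occurs.
Port system lost [AND]: NFU path unavailable=occurs, Pump set down=occurs → all inputs occur → occurs.
Followup chain unavailable [AND]: Helm transmitter is inoperative=occurs, #1 rudder actuator degraded=not → not all inputs occur → does not occur.
NFU path 2 lost [OR]: #2 tiller link 2 degraded=occurs, Solenoid block 2 degraded=not → at least one input occurs → occurs.
Rudder loop 2 unavailable [AND]: South relief valve stuck=not, Followup chain unavailable=not, NFU path 2 lost=occurs → not all inputs occur → does not occur.
Starboard system 2 lost [AND]: Right autopilot interface 2 stuck=occurs, #2 steering pump 2 failed=not → not all inputs occur → does not occur.
Ship steering unresponsive [OR]: Port system lost=occurs, Rudder loop 2 unavailable=not, Starboard system 2 lost=not → at least one input occurs → occurs.

Yes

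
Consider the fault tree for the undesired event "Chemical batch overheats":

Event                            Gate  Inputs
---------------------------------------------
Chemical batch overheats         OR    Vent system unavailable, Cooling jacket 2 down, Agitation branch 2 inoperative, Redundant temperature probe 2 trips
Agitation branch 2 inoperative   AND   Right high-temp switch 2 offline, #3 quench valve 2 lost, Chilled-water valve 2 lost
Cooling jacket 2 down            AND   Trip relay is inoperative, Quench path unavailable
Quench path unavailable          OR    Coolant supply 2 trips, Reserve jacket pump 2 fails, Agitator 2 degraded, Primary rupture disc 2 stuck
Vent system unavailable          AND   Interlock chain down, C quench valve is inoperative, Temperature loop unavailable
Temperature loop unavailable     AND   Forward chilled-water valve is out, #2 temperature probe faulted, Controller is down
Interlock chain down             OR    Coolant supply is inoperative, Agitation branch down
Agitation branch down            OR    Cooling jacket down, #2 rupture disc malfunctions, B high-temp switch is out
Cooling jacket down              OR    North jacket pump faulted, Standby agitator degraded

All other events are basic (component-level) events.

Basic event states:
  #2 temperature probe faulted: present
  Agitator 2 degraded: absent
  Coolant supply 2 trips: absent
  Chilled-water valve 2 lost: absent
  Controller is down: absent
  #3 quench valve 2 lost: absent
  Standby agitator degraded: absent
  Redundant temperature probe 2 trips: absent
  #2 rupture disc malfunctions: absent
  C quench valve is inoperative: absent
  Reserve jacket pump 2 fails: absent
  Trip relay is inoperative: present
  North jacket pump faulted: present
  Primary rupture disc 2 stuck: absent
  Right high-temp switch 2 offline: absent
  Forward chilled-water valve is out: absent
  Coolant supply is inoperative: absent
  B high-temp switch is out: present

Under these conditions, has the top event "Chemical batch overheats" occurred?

No

Cooling jacket down [OR]: North jacket pump faulted=occurs, Standby agitator degraded=not → at least one input occurs → occurs.
Agitation branch down [OR]: Cooling jacket down=occurs, #2 rupture disc malfunctions=not, B high-temp switch is out=occurs → at least one input occurs → occurs.
Interlock chain down [OR]: Coolant supply is inoperative=not, Agitation branch down=occurs → at least one input occurs → occurs.
Temperature loop unavailable [AND]: Forward chilled-water valve is out=not, #2 temperature probe faulted=occurs, Controller is down=not → not all inputs occur → does not occur.
Vent system unavailable [AND]: Interlock chain down=occurs, C quench valve is inoperative=not, Temperature loop unavailable=not → not all inputs occur → does not occur.
Quench path unavailable [OR]: Coolant supply 2 trips=not, Reserve jacket pump 2 fails=not, Agitator 2 degraded=not, Primary rupture disc 2 stuck=not → no input occurs → does not occur.
Cooling jacket 2 down [AND]: Trip relay is inoperative=occurs, Quench path unavailable=not → not all inputs occur → does not occur.
Agitation branch 2 inoperative [AND]: Right high-temp switch 2 offline=not, #3 quench valve 2 lost=not, Chilled-water valve 2 lost=not → not all inputs occur → does not occur.
Chemical batch overheats [OR]: Vent system unavailable=not, Cooling jacket 2 down=not, Agitation branch 2 inoperative=not, Redundant temperature probe 2 trips=not → no input occurs → does not occur.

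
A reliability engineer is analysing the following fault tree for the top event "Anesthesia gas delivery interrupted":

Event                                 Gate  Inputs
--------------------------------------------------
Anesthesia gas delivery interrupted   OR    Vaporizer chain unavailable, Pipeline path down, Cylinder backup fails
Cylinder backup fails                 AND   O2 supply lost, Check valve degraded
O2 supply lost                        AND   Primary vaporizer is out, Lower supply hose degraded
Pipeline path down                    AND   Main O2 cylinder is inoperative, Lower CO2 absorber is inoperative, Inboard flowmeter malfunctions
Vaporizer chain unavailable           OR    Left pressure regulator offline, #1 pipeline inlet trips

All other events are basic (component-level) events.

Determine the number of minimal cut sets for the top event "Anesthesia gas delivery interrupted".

4

Vaporizer chain unavailable [OR]: union of children's cut sets → 2 cut set(s).
Pipeline path down [AND]: one cut set from each child combined → 1 × 1 × 1 = 1 cut set(s).
O2 supply lost [AND]: one cut set from each child combined → 1 × 1 = 1 cut set(s).
Cylinder backup fails [AND]: one cut set from each child combined → 1 × 1 = 1 cut set(s).
Anesthesia gas delivery interrupted [OR]: union of children's cut sets → 4 cut set(s).
Minimal cut sets: {Left pressure regulator offline}; {#1 pipeline inlet trips}; {Inboard flowmeter malfunctions, Lower CO2 absorber is inoperative, Main O2 cylinder is inoperative}; {Check valve degraded, Lower supply hose degraded, Primary vaporizer is out}.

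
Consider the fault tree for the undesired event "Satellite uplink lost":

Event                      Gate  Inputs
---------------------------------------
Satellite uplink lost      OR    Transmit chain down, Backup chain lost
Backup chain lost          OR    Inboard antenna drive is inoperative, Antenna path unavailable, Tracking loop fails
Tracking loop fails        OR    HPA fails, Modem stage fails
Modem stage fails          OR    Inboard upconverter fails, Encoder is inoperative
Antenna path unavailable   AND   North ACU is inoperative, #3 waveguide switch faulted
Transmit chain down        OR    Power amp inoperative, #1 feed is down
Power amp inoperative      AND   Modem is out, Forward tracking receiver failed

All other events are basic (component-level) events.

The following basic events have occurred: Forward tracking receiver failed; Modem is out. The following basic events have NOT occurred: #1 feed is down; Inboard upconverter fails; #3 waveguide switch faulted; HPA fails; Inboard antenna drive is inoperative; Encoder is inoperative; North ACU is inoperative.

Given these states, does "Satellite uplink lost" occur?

Yes

Power amp inoperative [AND]: Modem is out=occurs, Forward tracking receiver failed=occurs → all inputs occur → occurs.
Transmit chain down [OR]: Power amp inoperative=occurs, #1 feed is down=not → at least one input occurs → occurs.
Antenna path unavailable [AND]: North ACU is inoperative=not, #3 waveguide switch faulted=not → not all inputs occur → does not occur.
Modem stage fails [OR]: Inboard upconverter fails=not, Encoder is inoperative=not → no input occurs → does not occur.
Tracking loop fails [OR]: HPA fails=not, Modem stage fails=not → no input occurs → does not occur.
Backup chain lost [OR]: Inboard antenna drive is inoperative=not, Antenna path unavailable=not, Tracking loop fails=not → no input occurs → does not occur.
Satellite uplink lost [OR]: Transmit chain down=occurs, Backup chain lost=not → at least one input occurs → occurs.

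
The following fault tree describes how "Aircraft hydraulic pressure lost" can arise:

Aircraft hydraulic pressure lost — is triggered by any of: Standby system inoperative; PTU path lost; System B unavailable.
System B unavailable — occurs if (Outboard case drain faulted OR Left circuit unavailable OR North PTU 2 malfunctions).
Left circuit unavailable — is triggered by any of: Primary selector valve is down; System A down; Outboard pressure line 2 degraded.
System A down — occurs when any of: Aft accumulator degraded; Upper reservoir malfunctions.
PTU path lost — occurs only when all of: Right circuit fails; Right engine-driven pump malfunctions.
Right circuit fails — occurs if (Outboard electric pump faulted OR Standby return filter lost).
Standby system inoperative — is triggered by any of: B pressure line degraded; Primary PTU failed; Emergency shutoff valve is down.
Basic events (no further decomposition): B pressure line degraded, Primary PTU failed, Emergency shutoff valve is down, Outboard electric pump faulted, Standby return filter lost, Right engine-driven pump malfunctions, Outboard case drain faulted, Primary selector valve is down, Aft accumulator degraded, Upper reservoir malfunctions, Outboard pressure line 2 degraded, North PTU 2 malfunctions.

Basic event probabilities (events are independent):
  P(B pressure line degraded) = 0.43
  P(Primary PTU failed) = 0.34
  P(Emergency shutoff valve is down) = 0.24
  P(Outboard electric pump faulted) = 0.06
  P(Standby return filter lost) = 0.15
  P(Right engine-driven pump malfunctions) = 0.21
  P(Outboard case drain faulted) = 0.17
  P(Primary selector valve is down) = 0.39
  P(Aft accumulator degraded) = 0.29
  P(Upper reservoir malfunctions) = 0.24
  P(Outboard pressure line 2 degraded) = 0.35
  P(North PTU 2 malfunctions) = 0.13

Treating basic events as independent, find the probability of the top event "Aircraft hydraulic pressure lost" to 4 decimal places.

P(Standby system inoperative) [OR] = 1 − (1−0.43) × (1−0.34) × (1−0.24) = 0.714088
P(Right circuit fails) [OR] = 1 − (1−0.06) × (1−0.15) = 0.201000
P(PTU path lost) [AND] = 0.201000 × 0.21 = 0.042210
P(System A down) [OR] = 1 − (1−0.29) × (1−0.24) = 0.460400
P(Left circuit unavailable) [OR] = 1 − (1−0.39) × (1−0.460400) × (1−0.35) = 0.786049
P(System B unavailable) [OR] = 1 − (1−0.17) × (1−0.786049) × (1−0.13) = 0.845506
P(Aircraft hydraulic pressure lost) [OR] = 1 − (1−0.714088) × (1−0.042210) × (1−0.845506) = 0.957693
Rounded to 4 decimal places: P(Aircraft hydraulic pressure lost) ≈ 0.9577.

0.9577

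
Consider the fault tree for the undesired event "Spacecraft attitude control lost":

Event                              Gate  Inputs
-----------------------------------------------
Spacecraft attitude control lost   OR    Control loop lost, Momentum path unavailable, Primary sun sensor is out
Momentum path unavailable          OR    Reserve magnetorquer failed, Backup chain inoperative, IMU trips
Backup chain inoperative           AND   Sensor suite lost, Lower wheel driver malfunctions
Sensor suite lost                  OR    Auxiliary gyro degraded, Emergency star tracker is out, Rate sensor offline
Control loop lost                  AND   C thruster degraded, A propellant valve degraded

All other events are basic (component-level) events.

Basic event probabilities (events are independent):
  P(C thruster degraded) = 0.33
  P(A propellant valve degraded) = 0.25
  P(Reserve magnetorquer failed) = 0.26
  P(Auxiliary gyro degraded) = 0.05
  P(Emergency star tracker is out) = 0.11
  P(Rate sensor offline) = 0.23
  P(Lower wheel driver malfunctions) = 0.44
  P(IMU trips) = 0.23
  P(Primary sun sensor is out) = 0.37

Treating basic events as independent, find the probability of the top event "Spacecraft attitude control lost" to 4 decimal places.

0.7212

P(Control loop lost) [AND] = 0.33 × 0.25 = 0.082500
P(Sensor suite lost) [OR] = 1 − (1−0.05) × (1−0.11) × (1−0.23) = 0.348965
P(Backup chain inoperative) [AND] = 0.348965 × 0.44 = 0.153545
P(Momentum path unavailable) [OR] = 1 − (1−0.26) × (1−0.153545) × (1−0.23) = 0.517690
P(Spacecraft attitude control lost) [OR] = 1 − (1−0.082500) × (1−0.517690) × (1−0.37) = 0.721213
Rounded to 4 decimal places: P(Spacecraft attitude control lost) ≈ 0.7212.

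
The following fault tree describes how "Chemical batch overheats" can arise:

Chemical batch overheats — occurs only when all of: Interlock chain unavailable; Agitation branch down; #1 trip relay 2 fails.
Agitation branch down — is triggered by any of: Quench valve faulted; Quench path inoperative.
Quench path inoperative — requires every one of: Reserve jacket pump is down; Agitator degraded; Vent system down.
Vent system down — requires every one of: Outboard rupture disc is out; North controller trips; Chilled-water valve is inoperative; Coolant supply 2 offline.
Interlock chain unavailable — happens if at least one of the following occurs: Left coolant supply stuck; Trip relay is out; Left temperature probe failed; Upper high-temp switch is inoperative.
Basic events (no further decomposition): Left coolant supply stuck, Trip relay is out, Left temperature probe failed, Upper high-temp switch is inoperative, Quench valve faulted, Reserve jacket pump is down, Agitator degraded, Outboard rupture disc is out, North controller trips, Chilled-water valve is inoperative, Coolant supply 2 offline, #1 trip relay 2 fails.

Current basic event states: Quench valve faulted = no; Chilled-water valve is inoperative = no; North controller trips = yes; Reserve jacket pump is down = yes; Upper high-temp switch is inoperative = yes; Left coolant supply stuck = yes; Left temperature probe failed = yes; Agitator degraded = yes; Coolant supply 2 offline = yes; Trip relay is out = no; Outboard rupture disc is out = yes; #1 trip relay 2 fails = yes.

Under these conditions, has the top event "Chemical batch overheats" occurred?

Interlock chain unavailable [OR]: Left coolant supply stuck=occurs, Trip relay is out=not, Left temperature probe failed=occurs, Upper high-temp switch is inoperative=occurs → at least one input occurs → occurs.
Vent system down [AND]: Outboard rupture disc is out=occurs, North controller trips=occurs, Chilled-water valve is inoperative=not, Coolant supply 2 offline=occurs → not all inputs occur → does not occur.
Quench path inoperative [AND]: Reserve jacket pump is down=occurs, Agitator degraded=occurs, Vent system down=not → not all inputs occur → does not occur.
Agitation branch down [OR]: Quench valve faulted=not, Quench path inoperative=not → no input occurs → does not occur.
Chemical batch overheats [AND]: Interlock chain unavailable=occurs, Agitation branch down=not, #1 trip relay 2 fails=occurs → not all inputs occur → does not occur.

No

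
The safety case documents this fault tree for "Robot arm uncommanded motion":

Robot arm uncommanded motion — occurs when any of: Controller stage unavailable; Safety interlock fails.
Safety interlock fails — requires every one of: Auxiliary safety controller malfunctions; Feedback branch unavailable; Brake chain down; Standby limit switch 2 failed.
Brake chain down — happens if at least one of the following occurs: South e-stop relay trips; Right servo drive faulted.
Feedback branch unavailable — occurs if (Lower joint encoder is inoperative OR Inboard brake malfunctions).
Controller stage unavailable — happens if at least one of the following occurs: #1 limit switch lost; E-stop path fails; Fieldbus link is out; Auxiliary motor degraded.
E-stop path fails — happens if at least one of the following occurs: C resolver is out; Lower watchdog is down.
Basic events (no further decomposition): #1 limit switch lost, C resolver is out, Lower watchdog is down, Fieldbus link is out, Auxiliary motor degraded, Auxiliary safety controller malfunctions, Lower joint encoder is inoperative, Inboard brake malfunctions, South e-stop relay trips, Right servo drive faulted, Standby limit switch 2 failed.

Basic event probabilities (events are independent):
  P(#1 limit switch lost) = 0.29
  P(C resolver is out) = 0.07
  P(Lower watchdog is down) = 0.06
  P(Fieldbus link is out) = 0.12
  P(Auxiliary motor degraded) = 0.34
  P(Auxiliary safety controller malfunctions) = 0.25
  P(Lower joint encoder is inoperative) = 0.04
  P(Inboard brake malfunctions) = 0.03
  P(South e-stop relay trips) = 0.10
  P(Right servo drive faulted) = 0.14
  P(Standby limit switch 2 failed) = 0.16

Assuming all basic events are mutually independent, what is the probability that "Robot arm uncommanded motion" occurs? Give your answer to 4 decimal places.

P(E-stop path fails) [OR] = 1 − (1−0.07) × (1−0.06) = 0.125800
P(Controller stage unavailable) [OR] = 1 − (1−0.29) × (1−0.125800) × (1−0.12) × (1−0.34) = 0.639508
P(Feedback branch unavailable) [OR] = 1 − (1−0.04) × (1−0.03) = 0.068800
P(Brake chain down) [OR] = 1 − (1−0.10) × (1−0.14) = 0.226000
P(Safety interlock fails) [AND] = 0.25 × 0.068800 × 0.226000 × 0.16 = 0.000622
P(Robot arm uncommanded motion) [OR] = 1 − (1−0.639508) × (1−0.000622) = 0.639732
Rounded to 4 decimal places: P(Robot arm uncommanded motion) ≈ 0.6397.

0.6397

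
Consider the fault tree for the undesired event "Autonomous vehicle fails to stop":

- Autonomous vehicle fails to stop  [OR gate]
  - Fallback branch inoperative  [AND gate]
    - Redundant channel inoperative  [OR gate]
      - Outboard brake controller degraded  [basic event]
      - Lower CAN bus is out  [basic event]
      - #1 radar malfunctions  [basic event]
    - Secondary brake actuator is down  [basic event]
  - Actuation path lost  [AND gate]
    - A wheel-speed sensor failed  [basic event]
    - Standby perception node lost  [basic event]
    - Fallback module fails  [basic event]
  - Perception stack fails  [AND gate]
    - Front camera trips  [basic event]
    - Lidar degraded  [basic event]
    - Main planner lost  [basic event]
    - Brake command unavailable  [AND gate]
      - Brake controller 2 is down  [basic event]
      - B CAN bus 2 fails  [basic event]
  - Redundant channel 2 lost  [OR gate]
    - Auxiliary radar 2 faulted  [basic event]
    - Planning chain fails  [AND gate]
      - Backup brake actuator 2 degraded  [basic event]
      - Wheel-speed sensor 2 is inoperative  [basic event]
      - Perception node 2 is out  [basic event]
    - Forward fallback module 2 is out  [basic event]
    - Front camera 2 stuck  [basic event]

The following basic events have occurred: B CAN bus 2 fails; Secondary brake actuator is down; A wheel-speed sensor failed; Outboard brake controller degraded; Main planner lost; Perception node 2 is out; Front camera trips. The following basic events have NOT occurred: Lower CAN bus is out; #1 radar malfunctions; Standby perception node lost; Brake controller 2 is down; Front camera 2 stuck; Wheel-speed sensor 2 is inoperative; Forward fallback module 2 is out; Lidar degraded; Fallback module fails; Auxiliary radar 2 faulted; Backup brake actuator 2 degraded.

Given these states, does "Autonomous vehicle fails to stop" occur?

Yes

Redundant channel inoperative [OR]: Outboard brake controller degraded=occurs, Lower CAN bus is out=not, #1 radar malfunctions=not → at least one input occurs → occurs.
Fallback branch inoperative [AND]: Redundant channel inoperative=occurs, Secondary brake actuator is down=occurs → all inputs occur → occurs.
Actuation path lost [AND]: A wheel-speed sensor failed=occurs, Standby perception node lost=not, Fallback module fails=not → not all inputs occur → does not occur.
Brake command unavailable [AND]: Brake controller 2 is down=not, B CAN bus 2 fails=occurs → not all inputs occur → does not occur.
Perception stack fails [AND]: Front camera trips=occurs, Lidar degraded=not, Main planner lost=occurs, Brake command unavailable=not → not all inputs occur → does not occur.
Planning chain fails [AND]: Backup brake actuator 2 degraded=not, Wheel-speed sensor 2 is inoperative=not, Perception node 2 is out=occurs → not all inputs occur → does not occur.
Redundant channel 2 lost [OR]: Auxiliary radar 2 faulted=not, Planning chain fails=not, Forward fallback module 2 is out=not, Front camera 2 stuck=not → no input occurs → does not occur.
Autonomous vehicle fails to stop [OR]: Fallback branch inoperative=occurs, Actuation path lost=not, Perception stack fails=not, Redundant channel 2 lost=not → at least one input occurs → occurs.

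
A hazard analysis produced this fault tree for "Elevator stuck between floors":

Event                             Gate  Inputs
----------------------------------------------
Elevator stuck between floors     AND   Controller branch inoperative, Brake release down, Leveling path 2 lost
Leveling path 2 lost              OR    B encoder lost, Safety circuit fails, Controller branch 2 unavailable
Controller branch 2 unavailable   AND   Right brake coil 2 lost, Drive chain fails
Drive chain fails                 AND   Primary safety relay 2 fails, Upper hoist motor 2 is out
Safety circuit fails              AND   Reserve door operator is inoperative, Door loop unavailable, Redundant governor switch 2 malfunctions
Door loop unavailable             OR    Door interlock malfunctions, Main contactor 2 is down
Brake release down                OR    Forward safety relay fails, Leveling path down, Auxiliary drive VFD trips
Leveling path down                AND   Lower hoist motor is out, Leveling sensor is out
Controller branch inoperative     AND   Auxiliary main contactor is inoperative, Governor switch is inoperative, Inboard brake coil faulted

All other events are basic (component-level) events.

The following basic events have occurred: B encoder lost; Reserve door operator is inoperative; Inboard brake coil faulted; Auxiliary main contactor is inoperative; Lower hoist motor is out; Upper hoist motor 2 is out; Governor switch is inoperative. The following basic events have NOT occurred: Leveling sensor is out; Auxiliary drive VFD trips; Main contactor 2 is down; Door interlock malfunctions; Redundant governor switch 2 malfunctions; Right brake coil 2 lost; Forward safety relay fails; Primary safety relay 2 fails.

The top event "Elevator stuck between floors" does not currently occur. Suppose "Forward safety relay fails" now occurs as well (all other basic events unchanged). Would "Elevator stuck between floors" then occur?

Counterfactual: set "Forward safety relay fails" to occurred.
Controller branch inoperative [AND]: Auxiliary main contactor is inoperative=occurs, Governor switch is inoperative=occurs, Inboard brake coil faulted=occurs → all inputs occur → occurs.
Leveling path down [AND]: Lower hoist motor is out=occurs, Leveling sensor is out=not → not all inputs occur → does not occur.
Brake release down [OR]: Forward safety relay fails=occurs, Leveling path down=not, Auxiliary drive VFD trips=not → at least one input occurs → occurs.
Door loop unavailable [OR]: Door interlock malfunctions=not, Main contactor 2 is down=not → no input occurs → does not occur.
Safety circuit fails [AND]: Reserve door operator is inoperative=occurs, Door loop unavailable=not, Redundant governor switch 2 malfunctions=not → not all inputs occur → does not occur.
Drive chain fails [AND]: Primary safety relay 2 fails=not, Upper hoist motor 2 is out=occurs → not all inputs occur → does not occur.
Controller branch 2 unavailable [AND]: Right brake coil 2 lost=not, Drive chain fails=not → not all inputs occur → does not occur.
Leveling path 2 lost [OR]: B encoder lost=occurs, Safety circuit fails=not, Controller branch 2 unavailable=not → at least one input occurs → occurs.
Elevator stuck between floors [AND]: Controller branch inoperative=occurs, Brake release down=occurs, Leveling path 2 lost=occurs → all inputs occur → occurs.

Yes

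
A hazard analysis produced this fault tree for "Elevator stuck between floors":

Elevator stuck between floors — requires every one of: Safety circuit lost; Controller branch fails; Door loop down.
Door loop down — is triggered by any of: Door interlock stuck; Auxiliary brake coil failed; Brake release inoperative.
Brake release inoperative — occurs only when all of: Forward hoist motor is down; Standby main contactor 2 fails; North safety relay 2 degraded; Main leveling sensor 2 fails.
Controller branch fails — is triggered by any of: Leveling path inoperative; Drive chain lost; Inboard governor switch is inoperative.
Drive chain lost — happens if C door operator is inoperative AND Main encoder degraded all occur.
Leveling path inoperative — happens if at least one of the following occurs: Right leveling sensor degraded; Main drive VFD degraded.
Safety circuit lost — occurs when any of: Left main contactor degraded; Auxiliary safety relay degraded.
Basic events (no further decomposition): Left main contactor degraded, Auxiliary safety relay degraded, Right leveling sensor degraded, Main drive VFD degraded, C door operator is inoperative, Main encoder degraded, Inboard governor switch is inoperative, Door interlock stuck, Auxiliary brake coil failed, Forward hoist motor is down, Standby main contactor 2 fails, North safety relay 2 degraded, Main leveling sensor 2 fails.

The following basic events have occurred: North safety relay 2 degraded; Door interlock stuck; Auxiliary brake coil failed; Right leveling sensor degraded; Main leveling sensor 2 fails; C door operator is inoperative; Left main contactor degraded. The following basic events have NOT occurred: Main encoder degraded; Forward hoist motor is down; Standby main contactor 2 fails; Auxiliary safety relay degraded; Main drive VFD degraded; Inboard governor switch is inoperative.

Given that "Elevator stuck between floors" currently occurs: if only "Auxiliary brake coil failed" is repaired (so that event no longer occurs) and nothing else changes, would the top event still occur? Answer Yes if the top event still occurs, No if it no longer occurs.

Yes

Counterfactual: set "Auxiliary brake coil failed" to not occurred.
Safety circuit lost [OR]: Left main contactor degraded=occurs, Auxiliary safety relay degraded=not → at least one input occurs → occurs.
Leveling path inoperative [OR]: Right leveling sensor degraded=occurs, Main drive VFD degraded=not → at least one input occurs → occurs.
Drive chain lost [AND]: C door operator is inoperative=occurs, Main encoder degraded=not → not all inputs occur → does not occur.
Controller branch fails [OR]: Leveling path inoperative=occurs, Drive chain lost=not, Inboard governor switch is inoperative=not → at least one input occurs → occurs.
Brake release inoperative [AND]: Forward hoist motor is down=not, Standby main contactor 2 fails=not, North safety relay 2 degraded=occurs, Main leveling sensor 2 fails=occurs → not all inputs occur → does not occur.
Door loop down [OR]: Door interlock stuck=occurs, Auxiliary brake coil failed=not, Brake release inoperative=not → at least one input occurs → occurs.
Elevator stuck between floors [AND]: Safety circuit lost=occurs, Controller branch fails=occurs, Door loop down=occurs → all inputs occur → occurs.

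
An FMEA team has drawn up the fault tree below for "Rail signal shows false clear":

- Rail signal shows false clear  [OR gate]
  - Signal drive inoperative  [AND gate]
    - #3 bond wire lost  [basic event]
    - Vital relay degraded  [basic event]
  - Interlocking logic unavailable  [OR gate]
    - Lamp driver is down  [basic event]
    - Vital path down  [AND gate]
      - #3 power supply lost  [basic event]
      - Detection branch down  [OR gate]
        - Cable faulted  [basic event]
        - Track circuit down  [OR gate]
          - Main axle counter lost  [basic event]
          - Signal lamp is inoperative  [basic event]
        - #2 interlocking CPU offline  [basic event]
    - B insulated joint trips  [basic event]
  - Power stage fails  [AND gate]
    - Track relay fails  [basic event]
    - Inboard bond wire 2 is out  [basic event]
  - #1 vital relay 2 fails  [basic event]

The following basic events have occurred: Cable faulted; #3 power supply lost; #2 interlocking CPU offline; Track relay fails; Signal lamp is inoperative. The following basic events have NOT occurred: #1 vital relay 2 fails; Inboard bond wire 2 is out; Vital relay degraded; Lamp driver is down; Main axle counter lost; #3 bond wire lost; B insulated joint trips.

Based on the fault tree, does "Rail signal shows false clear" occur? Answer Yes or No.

Yes

Signal drive inoperative [AND]: #3 bond wire lost=not, Vital relay degraded=not → not all inputs occur → does not occur.
Track circuit down [OR]: Main axle counter lost=not, Signal lamp is inoperative=occurs → at least one input occurs → occurs.
Detection branch down [OR]: Cable faulted=occurs, Track circuit down=occurs, #2 interlocking CPU offline=occurs → at least one input occurs → occurs.
Vital path down [AND]: #3 power supply lost=occurs, Detection branch down=occurs → all inputs occur → occurs.
Interlocking logic unavailable [OR]: Lamp driver is down=not, Vital path down=occurs, B insulated joint trips=not → at least one input occurs → occurs.
Power stage fails [AND]: Track relay fails=occurs, Inboard bond wire 2 is out=not → not all inputs occur → does not occur.
Rail signal shows false clear [OR]: Signal drive inoperative=not, Interlocking logic unavailable=occurs, Power stage fails=not, #1 vital relay 2 fails=not → at least one input occurs → occurs.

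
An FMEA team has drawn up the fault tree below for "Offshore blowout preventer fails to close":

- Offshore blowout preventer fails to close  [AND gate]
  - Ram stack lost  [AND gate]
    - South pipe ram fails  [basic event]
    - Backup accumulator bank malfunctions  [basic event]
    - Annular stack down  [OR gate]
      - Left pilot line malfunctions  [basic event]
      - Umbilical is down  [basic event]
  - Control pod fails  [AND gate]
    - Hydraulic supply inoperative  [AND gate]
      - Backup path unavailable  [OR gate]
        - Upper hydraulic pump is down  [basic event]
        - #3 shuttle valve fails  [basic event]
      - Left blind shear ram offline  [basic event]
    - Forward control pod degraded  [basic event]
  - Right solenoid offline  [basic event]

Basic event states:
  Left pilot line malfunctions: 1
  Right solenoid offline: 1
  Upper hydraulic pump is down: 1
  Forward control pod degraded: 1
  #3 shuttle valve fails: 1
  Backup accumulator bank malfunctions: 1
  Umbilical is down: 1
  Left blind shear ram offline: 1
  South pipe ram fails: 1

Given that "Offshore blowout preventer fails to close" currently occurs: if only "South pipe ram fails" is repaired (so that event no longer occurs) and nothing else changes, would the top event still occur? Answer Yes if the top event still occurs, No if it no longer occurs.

Counterfactual: set "South pipe ram fails" to not occurred.
Annular stack down [OR]: Left pilot line malfunctions=occurs, Umbilical is down=occurs → at least one input occurs → occurs.
Ram stack lost [AND]: South pipe ram fails=not, Backup accumulator bank malfunctions=occurs, Annular stack down=occurs → not all inputs occur → does not occur.
Backup path unavailable [OR]: Upper hydraulic pump is down=occurs, #3 shuttle valve fails=occurs → at least one input occurs → occurs.
Hydraulic supply inoperative [AND]: Backup path unavailable=occurs, Left blind shear ram offline=occurs → all inputs occur → occurs.
Control pod fails [AND]: Hydraulic supply inoperative=occurs, Forward control pod degraded=occurs → all inputs occur → occurs.
Offshore blowout preventer fails to close [AND]: Ram stack lost=not, Control pod fails=occurs, Right solenoid offline=occurs → not all inputs occur → does not occur.

No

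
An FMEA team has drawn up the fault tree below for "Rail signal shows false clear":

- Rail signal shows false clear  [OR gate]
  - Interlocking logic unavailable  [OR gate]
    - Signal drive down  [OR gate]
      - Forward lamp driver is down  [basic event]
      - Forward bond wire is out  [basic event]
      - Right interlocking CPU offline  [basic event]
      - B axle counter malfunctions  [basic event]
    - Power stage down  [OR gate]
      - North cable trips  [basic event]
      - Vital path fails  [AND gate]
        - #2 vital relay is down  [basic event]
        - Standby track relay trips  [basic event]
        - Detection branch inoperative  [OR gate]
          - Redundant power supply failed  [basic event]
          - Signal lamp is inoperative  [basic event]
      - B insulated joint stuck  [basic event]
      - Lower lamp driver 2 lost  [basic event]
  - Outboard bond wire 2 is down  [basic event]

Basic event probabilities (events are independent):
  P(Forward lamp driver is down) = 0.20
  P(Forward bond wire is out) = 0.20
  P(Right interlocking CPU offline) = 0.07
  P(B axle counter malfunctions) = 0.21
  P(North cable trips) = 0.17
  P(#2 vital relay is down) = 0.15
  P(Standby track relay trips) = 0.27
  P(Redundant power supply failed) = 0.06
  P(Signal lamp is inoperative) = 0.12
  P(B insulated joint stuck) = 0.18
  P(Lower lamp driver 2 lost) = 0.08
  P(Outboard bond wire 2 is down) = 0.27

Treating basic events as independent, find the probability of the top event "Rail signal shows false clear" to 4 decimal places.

P(Signal drive down) [OR] = 1 − (1−0.20) × (1−0.20) × (1−0.07) × (1−0.21) = 0.529792
P(Detection branch inoperative) [OR] = 1 − (1−0.06) × (1−0.12) = 0.172800
P(Vital path fails) [AND] = 0.15 × 0.27 × 0.172800 = 0.006998
P(Power stage down) [OR] = 1 − (1−0.17) × (1−0.006998) × (1−0.18) × (1−0.08) = 0.378230
P(Interlocking logic unavailable) [OR] = 1 − (1−0.529792) × (1−0.378230) = 0.707639
P(Rail signal shows false clear) [OR] = 1 − (1−0.707639) × (1−0.27) = 0.786576
Rounded to 4 decimal places: P(Rail signal shows false clear) ≈ 0.7866.

0.7866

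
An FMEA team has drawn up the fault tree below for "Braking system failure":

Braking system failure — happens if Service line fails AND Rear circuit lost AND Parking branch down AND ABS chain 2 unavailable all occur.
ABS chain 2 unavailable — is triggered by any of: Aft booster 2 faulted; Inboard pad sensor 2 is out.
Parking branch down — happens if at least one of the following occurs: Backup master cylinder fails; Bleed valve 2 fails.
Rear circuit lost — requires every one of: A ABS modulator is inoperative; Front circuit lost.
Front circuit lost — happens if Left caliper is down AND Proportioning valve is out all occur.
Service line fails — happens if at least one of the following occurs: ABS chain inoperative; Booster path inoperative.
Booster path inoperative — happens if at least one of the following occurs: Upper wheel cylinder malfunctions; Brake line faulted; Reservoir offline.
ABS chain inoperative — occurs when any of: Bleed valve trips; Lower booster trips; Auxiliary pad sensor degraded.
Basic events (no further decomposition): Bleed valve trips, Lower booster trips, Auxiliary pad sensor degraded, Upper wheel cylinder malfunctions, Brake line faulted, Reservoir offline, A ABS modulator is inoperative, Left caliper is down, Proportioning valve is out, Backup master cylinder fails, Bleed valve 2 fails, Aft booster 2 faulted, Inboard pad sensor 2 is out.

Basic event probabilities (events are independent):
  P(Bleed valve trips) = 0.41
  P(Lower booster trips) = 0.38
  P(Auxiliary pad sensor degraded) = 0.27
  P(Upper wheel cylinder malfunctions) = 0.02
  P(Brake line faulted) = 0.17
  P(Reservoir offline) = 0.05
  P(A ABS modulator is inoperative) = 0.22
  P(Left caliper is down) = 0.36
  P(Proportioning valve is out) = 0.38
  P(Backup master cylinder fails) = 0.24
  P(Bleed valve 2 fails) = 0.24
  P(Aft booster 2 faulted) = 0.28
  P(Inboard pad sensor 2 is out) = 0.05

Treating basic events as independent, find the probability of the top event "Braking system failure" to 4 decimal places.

0.0032

P(ABS chain inoperative) [OR] = 1 − (1−0.41) × (1−0.38) × (1−0.27) = 0.732966
P(Booster path inoperative) [OR] = 1 − (1−0.02) × (1−0.17) × (1−0.05) = 0.227270
P(Service line fails) [OR] = 1 − (1−0.732966) × (1−0.227270) = 0.793655
P(Front circuit lost) [AND] = 0.36 × 0.38 = 0.136800
P(Rear circuit lost) [AND] = 0.22 × 0.136800 = 0.030096
P(Parking branch down) [OR] = 1 − (1−0.24) × (1−0.24) = 0.422400
P(ABS chain 2 unavailable) [OR] = 1 − (1−0.28) × (1−0.05) = 0.316000
P(Braking system failure) [AND] = 0.793655 × 0.030096 × 0.422400 × 0.316000 = 0.003188
Rounded to 4 decimal places: P(Braking system failure) ≈ 0.0032.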